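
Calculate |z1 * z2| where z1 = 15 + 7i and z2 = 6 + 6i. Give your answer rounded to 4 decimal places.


Step 1: |z1| = sqrt(15^2 + 7^2) = sqrt(274)
Step 2: |z2| = sqrt(6^2 + 6^2) = sqrt(72)
Step 3: |z1*z2| = |z1|*|z2| = sqrt(274) * sqrt(72) = sqrt(274 * 72) = sqrt(19728)
Step 4: = 140.4564

140.4564


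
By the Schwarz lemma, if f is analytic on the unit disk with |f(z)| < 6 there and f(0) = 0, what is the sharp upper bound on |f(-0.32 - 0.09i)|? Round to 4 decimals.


Step 1: g = f/6 maps D -> D with g(0) = 0, so by the Schwarz lemma |g(z)| <= |z|, i.e. |f(z)| <= 6|z|; this is sharp (f(z) = 6z).
Step 2: |z0|^2 = (-0.32)^2 + (-0.09)^2 = 0.1105
Step 3: |z0| = sqrt(0.1105) = 0.332415
Step 4: Best bound = 6 * |z0| = 6 * 0.332415 = 1.9945

1.9945


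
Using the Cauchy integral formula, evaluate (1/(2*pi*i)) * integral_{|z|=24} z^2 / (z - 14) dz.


Step 1: f(z) = z^2, a = 14 is inside |z| = 24
Step 2: By Cauchy integral formula: (1/(2pi*i)) * integral = f(a)
Step 3: f(14) = 14^2 = 196

196


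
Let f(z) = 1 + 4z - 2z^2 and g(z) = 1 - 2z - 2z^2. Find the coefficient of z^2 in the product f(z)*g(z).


Step 1: z^2 term in f*g comes from: (1)*(-2z^2) + (4z)*(-2z) + (-2z^2)*(1)
Step 2: = -2 - 8 - 2
Step 3: = -12

-12


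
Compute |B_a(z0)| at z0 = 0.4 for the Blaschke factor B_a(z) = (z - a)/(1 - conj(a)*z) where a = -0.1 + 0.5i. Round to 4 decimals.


Step 1: Numerator z0 - a = 0.4 - (-0.1 + 0.5i) = 0.5 - 0.5i
Step 2: Denominator 1 - conj(a)*z0 = 1 - (-0.1 - 0.5i)*0.4 = 1.04 + 0.2i
Step 3: |z0 - a|^2 = 0.5^2 + (-0.5)^2 = 0.5; |1 - conj(a)*z0|^2 = 1.04^2 + 0.2^2 = 1.1216
Step 4: |B_a(0.4)| = sqrt(0.5 / 1.1216) = sqrt(0.445792)
Step 5: = 0.6677

0.6677


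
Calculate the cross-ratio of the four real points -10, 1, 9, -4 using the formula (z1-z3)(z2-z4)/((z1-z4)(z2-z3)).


Step 1: (z1-z3)(z2-z4) = (-19) * 5 = -95
Step 2: (z1-z4)(z2-z3) = (-6) * (-8) = 48
Step 3: Cross-ratio = -95/48 = -95/48

-95/48


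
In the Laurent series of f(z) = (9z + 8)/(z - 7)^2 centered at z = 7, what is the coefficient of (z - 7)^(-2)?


Step 1: Write the numerator in powers of (z - 7): 9z + 8 = 9(z - 7) + (9*7 + 8) = 9(z - 7) + 71
Step 2: Divide by (z - 7)^2: f(z) = 71(z - 7)^(-2) + 9(z - 7)^(-1)
Step 3: This finite sum is the Laurent series of f about z = 7.
Step 4: Coefficient of (z - 7)^(-2) = 9*7 + 8 = 71

71


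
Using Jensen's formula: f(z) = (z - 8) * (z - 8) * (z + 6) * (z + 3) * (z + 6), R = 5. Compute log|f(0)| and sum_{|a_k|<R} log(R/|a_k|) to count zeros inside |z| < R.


Jensen's formula: (1/2pi)*integral log|f(Re^it)|dt = log|f(0)| + sum_{|a_k|<R} log(R/|a_k|)
Step 1: f(0) = (-8) * (-8) * 6 * 3 * 6 = 6912
Step 2: log|f(0)| = log|8| + log|8| + log|-6| + log|-3| + log|-6| = 8.841
Step 3: Zeros inside |z| < 5: -3
Step 4: Jensen sum = log(5/3) = 0.5108
Step 5: n(R) = number of terms in the Jensen sum = count of zeros inside |z| < 5 = 1

1


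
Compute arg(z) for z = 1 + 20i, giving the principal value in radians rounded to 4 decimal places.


Step 1: z = 1 + 20i
Step 2: arg(z) = atan2(20, 1)
Step 3: arg(z) = 1.5208

1.5208


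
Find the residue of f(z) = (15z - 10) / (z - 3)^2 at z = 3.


Step 1: Pole of order 2 at z = 3
Step 2: Res = lim d/dz [(z - 3)^2 * f(z)] as z -> 3
Step 3: (z - 3)^2 * f(z) = 15z - 10
Step 4: d/dz[15z - 10] = 15

15


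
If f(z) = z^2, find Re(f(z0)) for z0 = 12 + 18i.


Step 1: z0 = 12 + 18i
Step 2: z0^2 = 12^2 - 18^2 + 432i
Step 3: real part = 144 - 324 = -180

-180


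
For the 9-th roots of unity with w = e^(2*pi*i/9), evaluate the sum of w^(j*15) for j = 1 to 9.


Step 1: The sum sum_{j=1}^{n} w^(k*j) equals n if n | k, else 0.
Step 2: Here n = 9, k = 15
Step 3: Does n divide k? 9 | 15 -> False
Step 4: Sum = 0

0


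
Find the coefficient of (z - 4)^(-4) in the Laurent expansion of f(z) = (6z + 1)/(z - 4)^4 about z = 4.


Step 1: Write the numerator in powers of (z - 4): 6z + 1 = 6(z - 4) + (6*4 + 1) = 6(z - 4) + 25
Step 2: Divide by (z - 4)^4: f(z) = 25(z - 4)^(-4) + 6(z - 4)^(-3)
Step 3: This finite sum is the Laurent series of f about z = 4.
Step 4: Coefficient of (z - 4)^(-4) = 6*4 + 1 = 25

25


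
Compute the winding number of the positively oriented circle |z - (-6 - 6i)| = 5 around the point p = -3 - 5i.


Step 1: Center c = (-6, -6), radius = 5
Step 2: |p - c|^2 = 3^2 + 1^2 = 10
Step 3: r^2 = 25
Step 4: |p-c| < r so winding number = 1

1


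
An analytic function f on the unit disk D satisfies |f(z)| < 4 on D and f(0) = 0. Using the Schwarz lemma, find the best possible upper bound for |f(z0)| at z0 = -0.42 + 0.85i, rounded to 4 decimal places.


Step 1: g = f/4 maps D -> D with g(0) = 0, so by the Schwarz lemma |g(z)| <= |z|, i.e. |f(z)| <= 4|z|; this is sharp (f(z) = 4z).
Step 2: |z0|^2 = (-0.42)^2 + 0.85^2 = 0.8989
Step 3: |z0| = sqrt(0.8989) = 0.948103
Step 4: Best bound = 4 * |z0| = 4 * 0.948103 = 3.7924

3.7924


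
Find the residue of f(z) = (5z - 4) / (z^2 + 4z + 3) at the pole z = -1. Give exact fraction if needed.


Step 1: Q(z) = z^2 + 4z + 3 = (z + 1)(z + 3)
Step 2: Q'(z) = 2z + 4
Step 3: Q'(-1) = 2, P(-1) = -9
Step 4: Res = P(-1)/Q'(-1) = -9/2 = -9/2

-9/2


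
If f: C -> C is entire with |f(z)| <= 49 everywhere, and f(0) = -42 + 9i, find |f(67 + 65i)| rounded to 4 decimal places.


Step 1: By Liouville's theorem, a bounded entire function is constant.
Step 2: f(z) = f(0) = -42 + 9i for all z.
Step 3: |f(w)| = |-42 + 9i| = sqrt(1764 + 81)
Step 4: = 42.9535

42.9535


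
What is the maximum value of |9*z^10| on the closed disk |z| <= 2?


Step 1: On |z| = 2, |f(z)| = 9 * |z|^10 = 9 * 2^10
Step 2: By maximum modulus principle, maximum is on boundary.
Step 3: Maximum = 9 * 1024 = 9216

9216


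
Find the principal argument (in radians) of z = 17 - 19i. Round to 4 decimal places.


Step 1: z = 17 - 19i
Step 2: arg(z) = atan2(-19, 17)
Step 3: arg(z) = -0.8409

-0.8409


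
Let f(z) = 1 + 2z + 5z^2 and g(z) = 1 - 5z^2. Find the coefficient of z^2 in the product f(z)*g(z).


Step 1: z^2 term in f*g comes from: (1)*(-5z^2) + (2z)*(0) + (5z^2)*(1)
Step 2: = -5 + 0 + 5
Step 3: = 0

0


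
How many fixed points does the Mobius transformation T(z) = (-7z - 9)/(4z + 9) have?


Step 1: Fixed points satisfy T(z) = z
Step 2: 4z^2 + 16z + 9 = 0
Step 3: Discriminant = 16^2 - 4*4*9 = 112
Step 4: Number of fixed points = 2

2


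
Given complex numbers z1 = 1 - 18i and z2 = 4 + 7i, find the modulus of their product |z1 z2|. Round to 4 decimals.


Step 1: |z1| = sqrt(1^2 + (-18)^2) = sqrt(325)
Step 2: |z2| = sqrt(4^2 + 7^2) = sqrt(65)
Step 3: |z1*z2| = |z1|*|z2| = sqrt(325) * sqrt(65) = sqrt(325 * 65) = sqrt(21125)
Step 4: = 145.3444

145.3444


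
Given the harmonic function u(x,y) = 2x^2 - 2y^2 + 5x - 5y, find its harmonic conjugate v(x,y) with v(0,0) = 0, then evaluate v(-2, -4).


Step 1: v_x = -u_y = 4y + 5
Step 2: v_y = u_x = 4x + 5
Step 3: v = 4xy + 5x + 5y + C
Step 4: v(0,0) = 0 => C = 0
Step 5: v(-2, -4) = 2

2


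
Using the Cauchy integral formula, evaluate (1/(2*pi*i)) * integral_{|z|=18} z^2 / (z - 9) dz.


Step 1: f(z) = z^2, a = 9 is inside |z| = 18
Step 2: By Cauchy integral formula: (1/(2pi*i)) * integral = f(a)
Step 3: f(9) = 9^2 = 81

81


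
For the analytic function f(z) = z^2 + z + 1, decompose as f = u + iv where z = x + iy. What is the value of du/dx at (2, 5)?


Step 1: f(z) = (x+iy)^2 + (x+iy) + 1
Step 2: u = (x^2 - y^2) + x + 1
Step 3: u_x = 2x + 1
Step 4: At (2, 5): u_x = 4 + 1 = 5

5


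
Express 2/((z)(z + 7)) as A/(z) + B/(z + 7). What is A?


Step 1: Multiply both sides by (z) and set z = 0
Step 2: A = 2 / (0 + 7)
Step 3: A = 2 / 7
Step 4: A = 2/7

2/7


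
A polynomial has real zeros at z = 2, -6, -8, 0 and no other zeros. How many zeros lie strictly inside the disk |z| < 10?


Step 1: Check each root:
  z = 2: |2| = 2 < 10
  z = -6: |-6| = 6 < 10
  z = -8: |-8| = 8 < 10
  z = 0: |0| = 0 < 10
Step 2: Count = 4

4


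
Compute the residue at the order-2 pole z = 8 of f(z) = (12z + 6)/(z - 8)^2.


Step 1: Pole of order 2 at z = 8
Step 2: Res = lim d/dz [(z - 8)^2 * f(z)] as z -> 8
Step 3: (z - 8)^2 * f(z) = 12z + 6
Step 4: d/dz[12z + 6] = 12

12


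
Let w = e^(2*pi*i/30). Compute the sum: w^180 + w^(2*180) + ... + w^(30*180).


Step 1: The sum sum_{j=1}^{n} w^(k*j) equals n if n | k, else 0.
Step 2: Here n = 30, k = 180
Step 3: Does n divide k? 30 | 180 -> True
Step 4: Sum = 30

30


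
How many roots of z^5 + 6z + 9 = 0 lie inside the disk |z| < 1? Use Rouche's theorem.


Step 1: On |z| = 1 the three terms have sizes |z^5| = 1^5 = 1, |6z| = 6*1 = 6, |9| = 9
Step 2: The dominant term is g(z) = 9; let h(z) = z^5 + 6z so f = g + h
Step 3: On |z| = 1: |g| = 9 and |h| <= 1 + 6 = 7
Step 4: Since 9 > 7, |h| < |g| on |z| = 1, so by Rouche f has the same number of zeros as g inside |z| < 1
Step 5: g(z) = 9 is a nonzero constant with no zeros inside |z| < 1. Answer = 0

0


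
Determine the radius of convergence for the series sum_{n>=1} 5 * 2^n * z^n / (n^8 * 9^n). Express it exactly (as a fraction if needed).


Step 1: General term a_n = 5 * 2^n / (n^8 * 9^n)
Step 2: By the root test, |a_n|^(1/n) = 5^(1/n) * 2 / (n^(8/n) * 9) -> 2/9 as n -> infinity (since 5^(1/n) -> 1 and n^(8/n) -> 1)
Step 3: R = 1/lim|a_n|^(1/n) = 9/2

9/2


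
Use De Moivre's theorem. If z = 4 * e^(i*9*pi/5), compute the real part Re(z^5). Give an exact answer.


Step 1: By De Moivre's theorem, z^5 = 4^5 * e^(i*5*9*pi/5) = 1024 * (cos(9*pi) + i*sin(9*pi))
Step 2: |z|^5 = 4^5 = 1024
Step 3: Reduce the angle mod 2*pi: 9*pi - 8*pi = pi
Step 4: cos(pi) = -1
Step 5: Re(z^5) = 1024 * (-1) = -1024

-1024


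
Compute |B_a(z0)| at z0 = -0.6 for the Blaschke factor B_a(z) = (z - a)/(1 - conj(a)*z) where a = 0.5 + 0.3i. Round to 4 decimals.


Step 1: Numerator z0 - a = -0.6 - (0.5 + 0.3i) = -1.1 - 0.3i
Step 2: Denominator 1 - conj(a)*z0 = 1 - (0.5 - 0.3i)*(-0.6) = 1.3 - 0.18i
Step 3: |z0 - a|^2 = (-1.1)^2 + (-0.3)^2 = 1.3; |1 - conj(a)*z0|^2 = 1.3^2 + (-0.18)^2 = 1.7224
Step 4: |B_a(-0.6)| = sqrt(1.3 / 1.7224) = sqrt(0.754761)
Step 5: = 0.8688

0.8688


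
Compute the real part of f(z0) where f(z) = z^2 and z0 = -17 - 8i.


Step 1: z0 = -17 - 8i
Step 2: z0^2 = (-17)^2 - (-8)^2 + 272i
Step 3: real part = 289 - 64 = 225

225


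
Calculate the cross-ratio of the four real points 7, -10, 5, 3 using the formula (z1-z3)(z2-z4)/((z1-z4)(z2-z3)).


Step 1: (z1-z3)(z2-z4) = 2 * (-13) = -26
Step 2: (z1-z4)(z2-z3) = 4 * (-15) = -60
Step 3: Cross-ratio = 26/60 = 13/30

13/30


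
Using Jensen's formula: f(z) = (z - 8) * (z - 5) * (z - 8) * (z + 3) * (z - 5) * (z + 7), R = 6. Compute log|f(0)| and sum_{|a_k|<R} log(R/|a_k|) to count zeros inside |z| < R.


Jensen's formula: (1/2pi)*integral log|f(Re^it)|dt = log|f(0)| + sum_{|a_k|<R} log(R/|a_k|)
Step 1: f(0) = (-8) * (-5) * (-8) * 3 * (-5) * 7 = 33600
Step 2: log|f(0)| = log|8| + log|5| + log|8| + log|-3| + log|5| + log|-7| = 10.4223
Step 3: Zeros inside |z| < 6: 5, -3, 5
Step 4: Jensen sum = log(6/5) + log(6/3) + log(6/5) = 1.0578
Step 5: n(R) = number of terms in the Jensen sum = count of zeros inside |z| < 6 = 3

3


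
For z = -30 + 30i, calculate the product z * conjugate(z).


Step 1: conj(z) = -30 - 30i
Step 2: z * conj(z) = (-30)^2 + 30^2
Step 3: = 900 + 900 = 1800

1800


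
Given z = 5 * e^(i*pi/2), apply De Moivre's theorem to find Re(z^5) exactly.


Step 1: By De Moivre's theorem, z^5 = 5^5 * e^(i*5*pi/2) = 3125 * (cos(5*pi/2) + i*sin(5*pi/2))
Step 2: |z|^5 = 5^5 = 3125
Step 3: Reduce the angle mod 2*pi: 5*pi/2 - 2*pi = pi/2
Step 4: cos(pi/2) = 0
Step 5: Re(z^5) = 3125 * 0 = 0

0


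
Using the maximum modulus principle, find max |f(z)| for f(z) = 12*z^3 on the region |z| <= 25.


Step 1: On |z| = 25, |f(z)| = 12 * |z|^3 = 12 * 25^3
Step 2: By maximum modulus principle, maximum is on boundary.
Step 3: Maximum = 12 * 15625 = 187500

187500


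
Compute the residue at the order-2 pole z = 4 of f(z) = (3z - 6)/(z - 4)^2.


Step 1: Pole of order 2 at z = 4
Step 2: Res = lim d/dz [(z - 4)^2 * f(z)] as z -> 4
Step 3: (z - 4)^2 * f(z) = 3z - 6
Step 4: d/dz[3z - 6] = 3

3


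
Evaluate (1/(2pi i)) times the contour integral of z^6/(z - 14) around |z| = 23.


Step 1: f(z) = z^6, a = 14 is inside |z| = 23
Step 2: By Cauchy integral formula: (1/(2pi*i)) * integral = f(a)
Step 3: f(14) = 14^6 = 7529536

7529536


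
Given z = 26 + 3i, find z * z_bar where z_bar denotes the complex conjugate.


Step 1: conj(z) = 26 - 3i
Step 2: z * conj(z) = 26^2 + 3^2
Step 3: = 676 + 9 = 685

685


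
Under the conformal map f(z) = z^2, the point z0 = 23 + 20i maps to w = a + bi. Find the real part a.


Step 1: z0 = 23 + 20i
Step 2: z0^2 = 23^2 - 20^2 + 920i
Step 3: real part = 529 - 400 = 129

129


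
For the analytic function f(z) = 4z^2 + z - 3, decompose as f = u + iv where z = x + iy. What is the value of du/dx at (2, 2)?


Step 1: f(z) = 4(x+iy)^2 + (x+iy) - 3
Step 2: u = 4(x^2 - y^2) + x - 3
Step 3: u_x = 8x + 1
Step 4: At (2, 2): u_x = 16 + 1 = 17

17


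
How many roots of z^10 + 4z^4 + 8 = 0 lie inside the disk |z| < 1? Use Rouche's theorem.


Step 1: On |z| = 1 the three terms have sizes |z^10| = 1^10 = 1, |4z^4| = 4*1^4 = 4, |8| = 8
Step 2: The dominant term is g(z) = 8; let h(z) = z^10 + 4z^4 so f = g + h
Step 3: On |z| = 1: |g| = 8 and |h| <= 1 + 4 = 5
Step 4: Since 8 > 5, |h| < |g| on |z| = 1, so by Rouche f has the same number of zeros as g inside |z| < 1
Step 5: g(z) = 8 is a nonzero constant with no zeros inside |z| < 1. Answer = 0

0


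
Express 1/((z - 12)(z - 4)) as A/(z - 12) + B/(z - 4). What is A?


Step 1: Multiply both sides by (z - 12) and set z = 12
Step 2: A = 1 / (12 - 4)
Step 3: A = 1 / 8
Step 4: A = 1/8

1/8


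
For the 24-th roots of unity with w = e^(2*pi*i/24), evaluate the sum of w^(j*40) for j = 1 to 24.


Step 1: The sum sum_{j=1}^{n} w^(k*j) equals n if n | k, else 0.
Step 2: Here n = 24, k = 40
Step 3: Does n divide k? 24 | 40 -> False
Step 4: Sum = 0

0


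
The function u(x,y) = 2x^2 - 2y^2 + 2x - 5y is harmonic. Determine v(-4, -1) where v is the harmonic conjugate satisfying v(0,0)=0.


Step 1: v_x = -u_y = 4y + 5
Step 2: v_y = u_x = 4x + 2
Step 3: v = 4xy + 5x + 2y + C
Step 4: v(0,0) = 0 => C = 0
Step 5: v(-4, -1) = -6

-6


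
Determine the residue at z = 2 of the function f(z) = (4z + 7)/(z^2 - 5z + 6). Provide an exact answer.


Step 1: Q(z) = z^2 - 5z + 6 = (z - 2)(z - 3)
Step 2: Q'(z) = 2z - 5
Step 3: Q'(2) = -1, P(2) = 15
Step 4: Res = P(2)/Q'(2) = 15/(-1) = -15

-15


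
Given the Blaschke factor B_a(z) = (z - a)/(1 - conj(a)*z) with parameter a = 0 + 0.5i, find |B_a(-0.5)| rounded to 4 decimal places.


Step 1: Numerator z0 - a = -0.5 - (0 + 0.5i) = -0.5 - 0.5i
Step 2: Denominator 1 - conj(a)*z0 = 1 - (0 - 0.5i)*(-0.5) = 1 - 0.25i
Step 3: |z0 - a|^2 = (-0.5)^2 + (-0.5)^2 = 0.5; |1 - conj(a)*z0|^2 = 1^2 + (-0.25)^2 = 1.0625
Step 4: |B_a(-0.5)| = sqrt(0.5 / 1.0625) = sqrt(0.470588)
Step 5: = 0.686

0.686


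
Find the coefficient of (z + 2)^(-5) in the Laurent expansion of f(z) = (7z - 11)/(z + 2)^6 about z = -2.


Step 1: Write the numerator in powers of (z + 2): 7z - 11 = 7(z + 2) + (7*(-2) - 11) = 7(z + 2) - 25
Step 2: Divide by (z + 2)^6: f(z) = -25(z + 2)^(-6) + 7(z + 2)^(-5)
Step 3: This finite sum is the Laurent series of f about z = -2.
Step 4: Coefficient of (z + 2)^(-5) = coefficient of (z + 2) in the re-centred numerator = 7

7


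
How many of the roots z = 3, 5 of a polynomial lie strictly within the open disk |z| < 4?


Step 1: Check each root:
  z = 3: |3| = 3 < 4
  z = 5: |5| = 5 >= 4
Step 2: Count = 1

1


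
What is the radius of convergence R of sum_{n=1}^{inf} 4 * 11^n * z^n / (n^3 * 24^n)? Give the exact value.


Step 1: General term a_n = 4 * 11^n / (n^3 * 24^n)
Step 2: By the root test, |a_n|^(1/n) = 4^(1/n) * 11 / (n^(3/n) * 24) -> 11/24 as n -> infinity (since 4^(1/n) -> 1 and n^(3/n) -> 1)
Step 3: R = 1/lim|a_n|^(1/n) = 24/11

24/11


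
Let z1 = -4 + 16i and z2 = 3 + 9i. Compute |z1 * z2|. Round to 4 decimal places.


Step 1: |z1| = sqrt((-4)^2 + 16^2) = sqrt(272)
Step 2: |z2| = sqrt(3^2 + 9^2) = sqrt(90)
Step 3: |z1*z2| = |z1|*|z2| = sqrt(272) * sqrt(90) = sqrt(272 * 90) = sqrt(24480)
Step 4: = 156.4609

156.4609


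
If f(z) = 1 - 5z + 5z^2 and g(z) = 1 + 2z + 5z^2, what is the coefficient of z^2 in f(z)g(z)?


Step 1: z^2 term in f*g comes from: (1)*(5z^2) + (-5z)*(2z) + (5z^2)*(1)
Step 2: = 5 - 10 + 5
Step 3: = 0

0


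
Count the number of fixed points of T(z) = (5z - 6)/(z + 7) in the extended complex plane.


Step 1: Fixed points satisfy T(z) = z
Step 2: z^2 + 2z + 6 = 0
Step 3: Discriminant = 2^2 - 4*1*6 = -20
Step 4: Number of fixed points = 2

2


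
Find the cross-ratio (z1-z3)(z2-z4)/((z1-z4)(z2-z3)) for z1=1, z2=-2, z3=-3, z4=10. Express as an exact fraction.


Step 1: (z1-z3)(z2-z4) = 4 * (-12) = -48
Step 2: (z1-z4)(z2-z3) = (-9) * 1 = -9
Step 3: Cross-ratio = 48/9 = 16/3

16/3


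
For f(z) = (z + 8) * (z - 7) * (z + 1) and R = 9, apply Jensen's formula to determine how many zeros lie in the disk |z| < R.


Jensen's formula: (1/2pi)*integral log|f(Re^it)|dt = log|f(0)| + sum_{|a_k|<R} log(R/|a_k|)
Step 1: f(0) = 8 * (-7) * 1 = -56
Step 2: log|f(0)| = log|-8| + log|7| + log|-1| = 4.0254
Step 3: Zeros inside |z| < 9: -8, 7, -1
Step 4: Jensen sum = log(9/8) + log(9/7) + log(9/1) = 2.5663
Step 5: n(R) = number of terms in the Jensen sum = count of zeros inside |z| < 9 = 3

3


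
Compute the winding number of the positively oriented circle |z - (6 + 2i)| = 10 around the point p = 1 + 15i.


Step 1: Center c = (6, 2), radius = 10
Step 2: |p - c|^2 = (-5)^2 + 13^2 = 194
Step 3: r^2 = 100
Step 4: |p-c| > r so winding number = 0

0


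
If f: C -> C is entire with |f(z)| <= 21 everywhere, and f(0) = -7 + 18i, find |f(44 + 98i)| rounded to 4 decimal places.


Step 1: By Liouville's theorem, a bounded entire function is constant.
Step 2: f(z) = f(0) = -7 + 18i for all z.
Step 3: |f(w)| = |-7 + 18i| = sqrt(49 + 324)
Step 4: = 19.3132

19.3132


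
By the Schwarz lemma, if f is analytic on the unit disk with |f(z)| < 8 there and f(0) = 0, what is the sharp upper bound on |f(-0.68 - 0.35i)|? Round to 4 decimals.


Step 1: g = f/8 maps D -> D with g(0) = 0, so by the Schwarz lemma |g(z)| <= |z|, i.e. |f(z)| <= 8|z|; this is sharp (f(z) = 8z).
Step 2: |z0|^2 = (-0.68)^2 + (-0.35)^2 = 0.5849
Step 3: |z0| = sqrt(0.5849) = 0.764788
Step 4: Best bound = 8 * |z0| = 8 * 0.764788 = 6.1183

6.1183


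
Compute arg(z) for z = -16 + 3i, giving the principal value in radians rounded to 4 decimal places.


Step 1: z = -16 + 3i
Step 2: arg(z) = atan2(3, -16)
Step 3: arg(z) = 2.9562

2.9562


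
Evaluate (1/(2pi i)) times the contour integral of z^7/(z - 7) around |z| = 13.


Step 1: f(z) = z^7, a = 7 is inside |z| = 13
Step 2: By Cauchy integral formula: (1/(2pi*i)) * integral = f(a)
Step 3: f(7) = 7^7 = 823543

823543


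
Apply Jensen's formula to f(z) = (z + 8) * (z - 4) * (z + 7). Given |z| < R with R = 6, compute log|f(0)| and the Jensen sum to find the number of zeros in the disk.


Jensen's formula: (1/2pi)*integral log|f(Re^it)|dt = log|f(0)| + sum_{|a_k|<R} log(R/|a_k|)
Step 1: f(0) = 8 * (-4) * 7 = -224
Step 2: log|f(0)| = log|-8| + log|4| + log|-7| = 5.4116
Step 3: Zeros inside |z| < 6: 4
Step 4: Jensen sum = log(6/4) = 0.4055
Step 5: n(R) = number of terms in the Jensen sum = count of zeros inside |z| < 6 = 1

1


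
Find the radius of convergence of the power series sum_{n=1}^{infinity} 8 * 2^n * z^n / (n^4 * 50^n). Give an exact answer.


Step 1: General term a_n = 8 * 2^n / (n^4 * 50^n)
Step 2: By the root test, |a_n|^(1/n) = 8^(1/n) * 2 / (n^(4/n) * 50) -> 2/50 as n -> infinity (since 8^(1/n) -> 1 and n^(4/n) -> 1)
Step 3: R = 1/lim|a_n|^(1/n) = 50/2 = 25

25


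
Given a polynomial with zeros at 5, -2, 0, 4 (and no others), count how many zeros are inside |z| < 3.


Step 1: Check each root:
  z = 5: |5| = 5 >= 3
  z = -2: |-2| = 2 < 3
  z = 0: |0| = 0 < 3
  z = 4: |4| = 4 >= 3
Step 2: Count = 2

2


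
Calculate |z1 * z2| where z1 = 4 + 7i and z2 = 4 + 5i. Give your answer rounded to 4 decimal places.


Step 1: |z1| = sqrt(4^2 + 7^2) = sqrt(65)
Step 2: |z2| = sqrt(4^2 + 5^2) = sqrt(41)
Step 3: |z1*z2| = |z1|*|z2| = sqrt(65) * sqrt(41) = sqrt(65 * 41) = sqrt(2665)
Step 4: = 51.6236

51.6236


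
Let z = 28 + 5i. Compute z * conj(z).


Step 1: conj(z) = 28 - 5i
Step 2: z * conj(z) = 28^2 + 5^2
Step 3: = 784 + 25 = 809

809


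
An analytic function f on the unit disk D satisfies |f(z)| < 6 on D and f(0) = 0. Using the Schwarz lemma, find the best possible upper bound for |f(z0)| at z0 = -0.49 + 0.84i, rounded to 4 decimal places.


Step 1: g = f/6 maps D -> D with g(0) = 0, so by the Schwarz lemma |g(z)| <= |z|, i.e. |f(z)| <= 6|z|; this is sharp (f(z) = 6z).
Step 2: |z0|^2 = (-0.49)^2 + 0.84^2 = 0.9457
Step 3: |z0| = sqrt(0.9457) = 0.972471
Step 4: Best bound = 6 * |z0| = 6 * 0.972471 = 5.8348

5.8348


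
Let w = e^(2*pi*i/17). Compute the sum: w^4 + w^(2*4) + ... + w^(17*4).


Step 1: The sum sum_{j=1}^{n} w^(k*j) equals n if n | k, else 0.
Step 2: Here n = 17, k = 4
Step 3: Does n divide k? 17 | 4 -> False
Step 4: Sum = 0

0


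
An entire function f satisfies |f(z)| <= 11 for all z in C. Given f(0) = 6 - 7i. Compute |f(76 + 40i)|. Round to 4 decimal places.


Step 1: By Liouville's theorem, a bounded entire function is constant.
Step 2: f(z) = f(0) = 6 - 7i for all z.
Step 3: |f(w)| = |6 - 7i| = sqrt(36 + 49)
Step 4: = 9.2195

9.2195


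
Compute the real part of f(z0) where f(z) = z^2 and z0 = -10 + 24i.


Step 1: z0 = -10 + 24i
Step 2: z0^2 = (-10)^2 - 24^2 - 480i
Step 3: real part = 100 - 576 = -476

-476


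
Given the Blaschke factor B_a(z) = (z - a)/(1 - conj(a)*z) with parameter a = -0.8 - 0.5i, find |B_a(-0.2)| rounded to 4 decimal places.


Step 1: Numerator z0 - a = -0.2 - (-0.8 - 0.5i) = 0.6 + 0.5i
Step 2: Denominator 1 - conj(a)*z0 = 1 - (-0.8 + 0.5i)*(-0.2) = 0.84 + 0.1i
Step 3: |z0 - a|^2 = 0.6^2 + 0.5^2 = 0.61; |1 - conj(a)*z0|^2 = 0.84^2 + 0.1^2 = 0.7156
Step 4: |B_a(-0.2)| = sqrt(0.61 / 0.7156) = sqrt(0.852432)
Step 5: = 0.9233

0.9233


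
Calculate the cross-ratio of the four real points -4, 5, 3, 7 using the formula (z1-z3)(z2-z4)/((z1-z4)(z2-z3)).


Step 1: (z1-z3)(z2-z4) = (-7) * (-2) = 14
Step 2: (z1-z4)(z2-z3) = (-11) * 2 = -22
Step 3: Cross-ratio = -14/22 = -7/11

-7/11


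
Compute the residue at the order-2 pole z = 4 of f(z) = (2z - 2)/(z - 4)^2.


Step 1: Pole of order 2 at z = 4
Step 2: Res = lim d/dz [(z - 4)^2 * f(z)] as z -> 4
Step 3: (z - 4)^2 * f(z) = 2z - 2
Step 4: d/dz[2z - 2] = 2

2


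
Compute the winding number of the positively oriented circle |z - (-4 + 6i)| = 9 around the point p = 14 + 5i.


Step 1: Center c = (-4, 6), radius = 9
Step 2: |p - c|^2 = 18^2 + (-1)^2 = 325
Step 3: r^2 = 81
Step 4: |p-c| > r so winding number = 0

0


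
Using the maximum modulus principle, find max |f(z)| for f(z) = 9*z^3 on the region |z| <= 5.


Step 1: On |z| = 5, |f(z)| = 9 * |z|^3 = 9 * 5^3
Step 2: By maximum modulus principle, maximum is on boundary.
Step 3: Maximum = 9 * 125 = 1125

1125


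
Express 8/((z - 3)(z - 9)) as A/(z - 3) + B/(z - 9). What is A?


Step 1: Multiply both sides by (z - 3) and set z = 3
Step 2: A = 8 / (3 - 9)
Step 3: A = 8 / (-6)
Step 4: A = -4/3

-4/3


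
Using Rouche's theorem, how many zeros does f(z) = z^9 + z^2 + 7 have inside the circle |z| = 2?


Step 1: On |z| = 2 the three terms have sizes |z^9| = 2^9 = 512, |z^2| = 2^2 = 4, |7| = 7
Step 2: The dominant term is g(z) = z^9; let h(z) = z^2 + 7 so f = g + h
Step 3: On |z| = 2: |g| = 512 and |h| <= 4 + 7 = 11
Step 4: Since 512 > 11, |h| < |g| on |z| = 2, so by Rouche f has the same number of zeros as g inside |z| < 2
Step 5: g(z) = z^9 has 9 zeros (all at the origin) inside |z| < 2. Answer = 9

9


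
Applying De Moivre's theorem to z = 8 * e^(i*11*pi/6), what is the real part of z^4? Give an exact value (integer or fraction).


Step 1: By De Moivre's theorem, z^4 = 8^4 * e^(i*4*11*pi/6) = 4096 * (cos(22*pi/3) + i*sin(22*pi/3))
Step 2: |z|^4 = 8^4 = 4096
Step 3: Reduce the angle mod 2*pi: 22*pi/3 - 6*pi = 4*pi/3
Step 4: cos(4*pi/3) = -1/2
Step 5: Re(z^4) = 4096 * (-1/2) = -2048

-2048


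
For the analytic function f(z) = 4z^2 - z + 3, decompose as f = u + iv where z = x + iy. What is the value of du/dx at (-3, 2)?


Step 1: f(z) = 4(x+iy)^2 - (x+iy) + 3
Step 2: u = 4(x^2 - y^2) - x + 3
Step 3: u_x = 8x - 1
Step 4: At (-3, 2): u_x = -24 - 1 = -25

-25


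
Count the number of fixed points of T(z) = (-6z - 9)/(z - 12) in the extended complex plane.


Step 1: Fixed points satisfy T(z) = z
Step 2: z^2 - 6z + 9 = 0
Step 3: Discriminant = (-6)^2 - 4*1*9 = 0
Step 4: Number of fixed points = 1

1


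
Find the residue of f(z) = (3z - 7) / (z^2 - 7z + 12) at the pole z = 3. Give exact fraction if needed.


Step 1: Q(z) = z^2 - 7z + 12 = (z - 3)(z - 4)
Step 2: Q'(z) = 2z - 7
Step 3: Q'(3) = -1, P(3) = 2
Step 4: Res = P(3)/Q'(3) = 2/(-1) = -2

-2


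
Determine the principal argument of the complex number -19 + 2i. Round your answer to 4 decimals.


Step 1: z = -19 + 2i
Step 2: arg(z) = atan2(2, -19)
Step 3: arg(z) = 3.0367

3.0367


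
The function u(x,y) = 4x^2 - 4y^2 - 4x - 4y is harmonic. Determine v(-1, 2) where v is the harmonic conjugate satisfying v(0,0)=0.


Step 1: v_x = -u_y = 8y + 4
Step 2: v_y = u_x = 8x - 4
Step 3: v = 8xy + 4x - 4y + C
Step 4: v(0,0) = 0 => C = 0
Step 5: v(-1, 2) = -28

-28


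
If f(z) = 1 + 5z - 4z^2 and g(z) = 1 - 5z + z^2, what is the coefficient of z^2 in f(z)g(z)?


Step 1: z^2 term in f*g comes from: (1)*(z^2) + (5z)*(-5z) + (-4z^2)*(1)
Step 2: = 1 - 25 - 4
Step 3: = -28

-28


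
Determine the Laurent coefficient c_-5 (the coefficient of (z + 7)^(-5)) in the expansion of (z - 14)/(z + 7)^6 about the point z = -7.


Step 1: Write the numerator in powers of (z + 7): z - 14 = (z + 7) + (1*(-7) - 14) = (z + 7) - 21
Step 2: Divide by (z + 7)^6: f(z) = -21(z + 7)^(-6) + (z + 7)^(-5)
Step 3: This finite sum is the Laurent series of f about z = -7.
Step 4: Coefficient of (z + 7)^(-5) = coefficient of (z + 7) in the re-centred numerator = 1

1


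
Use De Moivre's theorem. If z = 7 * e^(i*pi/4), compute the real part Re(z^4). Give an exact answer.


Step 1: By De Moivre's theorem, z^4 = 7^4 * e^(i*4*pi/4) = 2401 * (cos(pi) + i*sin(pi))
Step 2: |z|^4 = 7^4 = 2401
Step 3: The angle pi already lies in [0, 2*pi)
Step 4: cos(pi) = -1
Step 5: Re(z^4) = 2401 * (-1) = -2401

-2401


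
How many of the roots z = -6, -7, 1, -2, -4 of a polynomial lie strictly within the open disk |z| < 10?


Step 1: Check each root:
  z = -6: |-6| = 6 < 10
  z = -7: |-7| = 7 < 10
  z = 1: |1| = 1 < 10
  z = -2: |-2| = 2 < 10
  z = -4: |-4| = 4 < 10
Step 2: Count = 5

5


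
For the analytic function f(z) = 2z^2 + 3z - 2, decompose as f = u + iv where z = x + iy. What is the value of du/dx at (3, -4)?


Step 1: f(z) = 2(x+iy)^2 + 3(x+iy) - 2
Step 2: u = 2(x^2 - y^2) + 3x - 2
Step 3: u_x = 4x + 3
Step 4: At (3, -4): u_x = 12 + 3 = 15

15


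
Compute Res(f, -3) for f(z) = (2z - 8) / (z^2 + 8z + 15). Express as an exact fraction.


Step 1: Q(z) = z^2 + 8z + 15 = (z + 3)(z + 5)
Step 2: Q'(z) = 2z + 8
Step 3: Q'(-3) = 2, P(-3) = -14
Step 4: Res = P(-3)/Q'(-3) = -14/2 = -7

-7


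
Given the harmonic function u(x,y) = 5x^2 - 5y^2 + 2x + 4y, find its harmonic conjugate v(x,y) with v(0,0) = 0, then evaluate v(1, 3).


Step 1: v_x = -u_y = 10y - 4
Step 2: v_y = u_x = 10x + 2
Step 3: v = 10xy - 4x + 2y + C
Step 4: v(0,0) = 0 => C = 0
Step 5: v(1, 3) = 32

32


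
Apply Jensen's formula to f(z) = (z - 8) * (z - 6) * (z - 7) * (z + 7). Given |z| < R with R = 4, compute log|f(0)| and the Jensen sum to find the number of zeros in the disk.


Jensen's formula: (1/2pi)*integral log|f(Re^it)|dt = log|f(0)| + sum_{|a_k|<R} log(R/|a_k|)
Step 1: f(0) = (-8) * (-6) * (-7) * 7 = -2352
Step 2: log|f(0)| = log|8| + log|6| + log|7| + log|-7| = 7.763
Step 3: Zeros inside |z| < 4: none
Step 4: Jensen sum = (empty sum) = 0
Step 5: n(R) = number of terms in the Jensen sum = count of zeros inside |z| < 4 = 0

0


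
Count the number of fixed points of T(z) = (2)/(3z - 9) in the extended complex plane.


Step 1: Fixed points satisfy T(z) = z
Step 2: 3z^2 - 9z - 2 = 0
Step 3: Discriminant = (-9)^2 - 4*3*(-2) = 105
Step 4: Number of fixed points = 2

2


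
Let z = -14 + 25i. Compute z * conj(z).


Step 1: conj(z) = -14 - 25i
Step 2: z * conj(z) = (-14)^2 + 25^2
Step 3: = 196 + 625 = 821

821


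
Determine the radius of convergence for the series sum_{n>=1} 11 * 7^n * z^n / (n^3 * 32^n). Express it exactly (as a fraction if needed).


Step 1: General term a_n = 11 * 7^n / (n^3 * 32^n)
Step 2: By the root test, |a_n|^(1/n) = 11^(1/n) * 7 / (n^(3/n) * 32) -> 7/32 as n -> infinity (since 11^(1/n) -> 1 and n^(3/n) -> 1)
Step 3: R = 1/lim|a_n|^(1/n) = 32/7

32/7


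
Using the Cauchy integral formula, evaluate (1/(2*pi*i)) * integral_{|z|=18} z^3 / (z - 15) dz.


Step 1: f(z) = z^3, a = 15 is inside |z| = 18
Step 2: By Cauchy integral formula: (1/(2pi*i)) * integral = f(a)
Step 3: f(15) = 15^3 = 3375

3375


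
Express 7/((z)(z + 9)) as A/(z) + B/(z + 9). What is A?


Step 1: Multiply both sides by (z) and set z = 0
Step 2: A = 7 / (0 + 9)
Step 3: A = 7 / 9
Step 4: A = 7/9

7/9


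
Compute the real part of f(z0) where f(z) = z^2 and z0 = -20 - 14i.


Step 1: z0 = -20 - 14i
Step 2: z0^2 = (-20)^2 - (-14)^2 + 560i
Step 3: real part = 400 - 196 = 204

204


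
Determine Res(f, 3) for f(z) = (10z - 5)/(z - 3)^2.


Step 1: Pole of order 2 at z = 3
Step 2: Res = lim d/dz [(z - 3)^2 * f(z)] as z -> 3
Step 3: (z - 3)^2 * f(z) = 10z - 5
Step 4: d/dz[10z - 5] = 10

10


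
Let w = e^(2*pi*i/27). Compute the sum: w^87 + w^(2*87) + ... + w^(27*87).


Step 1: The sum sum_{j=1}^{n} w^(k*j) equals n if n | k, else 0.
Step 2: Here n = 27, k = 87
Step 3: Does n divide k? 27 | 87 -> False
Step 4: Sum = 0

0


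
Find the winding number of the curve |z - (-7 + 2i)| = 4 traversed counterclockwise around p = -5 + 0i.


Step 1: Center c = (-7, 2), radius = 4
Step 2: |p - c|^2 = 2^2 + (-2)^2 = 8
Step 3: r^2 = 16
Step 4: |p-c| < r so winding number = 1

1


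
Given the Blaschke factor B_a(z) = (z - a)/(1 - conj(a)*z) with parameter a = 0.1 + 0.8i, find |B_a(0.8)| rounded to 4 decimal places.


Step 1: Numerator z0 - a = 0.8 - (0.1 + 0.8i) = 0.7 - 0.8i
Step 2: Denominator 1 - conj(a)*z0 = 1 - (0.1 - 0.8i)*0.8 = 0.92 + 0.64i
Step 3: |z0 - a|^2 = 0.7^2 + (-0.8)^2 = 1.13; |1 - conj(a)*z0|^2 = 0.92^2 + 0.64^2 = 1.256
Step 4: |B_a(0.8)| = sqrt(1.13 / 1.256) = sqrt(0.899682)
Step 5: = 0.9485

0.9485


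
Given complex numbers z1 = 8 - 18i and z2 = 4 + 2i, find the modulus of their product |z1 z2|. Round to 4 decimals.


Step 1: |z1| = sqrt(8^2 + (-18)^2) = sqrt(388)
Step 2: |z2| = sqrt(4^2 + 2^2) = sqrt(20)
Step 3: |z1*z2| = |z1|*|z2| = sqrt(388) * sqrt(20) = sqrt(388 * 20) = sqrt(7760)
Step 4: = 88.0909

88.0909


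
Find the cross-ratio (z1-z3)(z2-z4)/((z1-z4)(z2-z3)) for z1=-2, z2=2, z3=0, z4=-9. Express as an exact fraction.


Step 1: (z1-z3)(z2-z4) = (-2) * 11 = -22
Step 2: (z1-z4)(z2-z3) = 7 * 2 = 14
Step 3: Cross-ratio = -22/14 = -11/7

-11/7


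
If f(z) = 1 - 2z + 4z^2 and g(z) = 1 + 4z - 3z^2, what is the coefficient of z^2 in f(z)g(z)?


Step 1: z^2 term in f*g comes from: (1)*(-3z^2) + (-2z)*(4z) + (4z^2)*(1)
Step 2: = -3 - 8 + 4
Step 3: = -7

-7


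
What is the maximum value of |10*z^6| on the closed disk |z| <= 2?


Step 1: On |z| = 2, |f(z)| = 10 * |z|^6 = 10 * 2^6
Step 2: By maximum modulus principle, maximum is on boundary.
Step 3: Maximum = 10 * 64 = 640

640


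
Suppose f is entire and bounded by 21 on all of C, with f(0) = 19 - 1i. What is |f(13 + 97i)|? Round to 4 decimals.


Step 1: By Liouville's theorem, a bounded entire function is constant.
Step 2: f(z) = f(0) = 19 - 1i for all z.
Step 3: |f(w)| = |19 - 1i| = sqrt(361 + 1)
Step 4: = 19.0263

19.0263


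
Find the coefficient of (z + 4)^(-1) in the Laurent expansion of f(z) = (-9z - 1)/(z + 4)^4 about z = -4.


Step 1: Write the numerator in powers of (z + 4): -9z - 1 = -9(z + 4) + (-9*(-4) - 1) = -9(z + 4) + 35
Step 2: Divide by (z + 4)^4: f(z) = 35(z + 4)^(-4) - 9(z + 4)^(-3)
Step 3: This finite sum is the Laurent series of f about z = -4.
Step 4: Only the powers -4 and -3 appear, so the coefficient of (z + 4)^(-1) = 0

0


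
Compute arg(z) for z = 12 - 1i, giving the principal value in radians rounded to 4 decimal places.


Step 1: z = 12 - 1i
Step 2: arg(z) = atan2(-1, 12)
Step 3: arg(z) = -0.0831

-0.0831


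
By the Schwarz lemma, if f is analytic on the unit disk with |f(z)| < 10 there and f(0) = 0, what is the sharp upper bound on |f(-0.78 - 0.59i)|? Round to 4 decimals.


Step 1: g = f/10 maps D -> D with g(0) = 0, so by the Schwarz lemma |g(z)| <= |z|, i.e. |f(z)| <= 10|z|; this is sharp (f(z) = 10z).
Step 2: |z0|^2 = (-0.78)^2 + (-0.59)^2 = 0.9565
Step 3: |z0| = sqrt(0.9565) = 0.978008
Step 4: Best bound = 10 * |z0| = 10 * 0.978008 = 9.7801

9.7801


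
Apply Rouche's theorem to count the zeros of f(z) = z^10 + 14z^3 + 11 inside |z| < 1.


Step 1: On |z| = 1 the three terms have sizes |z^10| = 1^10 = 1, |14z^3| = 14*1^3 = 14, |11| = 11
Step 2: The dominant term is g(z) = 14z^3; let h(z) = z^10 + 11 so f = g + h
Step 3: On |z| = 1: |g| = 14 and |h| <= 1 + 11 = 12
Step 4: Since 14 > 12, |h| < |g| on |z| = 1, so by Rouche f has the same number of zeros as g inside |z| < 1
Step 5: g(z) = 14z^3 has 3 zeros (at the origin, multiplicity 3) inside |z| < 1. Answer = 3

3


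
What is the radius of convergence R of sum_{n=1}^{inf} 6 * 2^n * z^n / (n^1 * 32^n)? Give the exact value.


Step 1: General term a_n = 6 * 2^n / (n^1 * 32^n)
Step 2: By the root test, |a_n|^(1/n) = 6^(1/n) * 2 / (n^(1/n) * 32) -> 2/32 as n -> infinity (since 6^(1/n) -> 1 and n^(1/n) -> 1)
Step 3: R = 1/lim|a_n|^(1/n) = 32/2 = 16

16


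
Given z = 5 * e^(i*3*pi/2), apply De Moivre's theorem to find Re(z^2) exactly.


Step 1: By De Moivre's theorem, z^2 = 5^2 * e^(i*2*3*pi/2) = 25 * (cos(3*pi) + i*sin(3*pi))
Step 2: |z|^2 = 5^2 = 25
Step 3: Reduce the angle mod 2*pi: 3*pi - 2*pi = pi
Step 4: cos(pi) = -1
Step 5: Re(z^2) = 25 * (-1) = -25

-25


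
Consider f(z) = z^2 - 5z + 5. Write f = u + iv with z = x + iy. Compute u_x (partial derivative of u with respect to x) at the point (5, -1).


Step 1: f(z) = (x+iy)^2 - 5(x+iy) + 5
Step 2: u = (x^2 - y^2) - 5x + 5
Step 3: u_x = 2x - 5
Step 4: At (5, -1): u_x = 10 - 5 = 5

5


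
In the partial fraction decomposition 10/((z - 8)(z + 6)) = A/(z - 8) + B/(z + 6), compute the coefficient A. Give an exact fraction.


Step 1: Multiply both sides by (z - 8) and set z = 8
Step 2: A = 10 / (8 + 6)
Step 3: A = 10 / 14
Step 4: A = 5/7

5/7


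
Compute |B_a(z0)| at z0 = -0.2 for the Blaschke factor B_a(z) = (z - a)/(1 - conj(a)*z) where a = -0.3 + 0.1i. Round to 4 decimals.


Step 1: Numerator z0 - a = -0.2 - (-0.3 + 0.1i) = 0.1 - 0.1i
Step 2: Denominator 1 - conj(a)*z0 = 1 - (-0.3 - 0.1i)*(-0.2) = 0.94 - 0.02i
Step 3: |z0 - a|^2 = 0.1^2 + (-0.1)^2 = 0.02; |1 - conj(a)*z0|^2 = 0.94^2 + (-0.02)^2 = 0.884
Step 4: |B_a(-0.2)| = sqrt(0.02 / 0.884) = sqrt(0.022624)
Step 5: = 0.1504

0.1504


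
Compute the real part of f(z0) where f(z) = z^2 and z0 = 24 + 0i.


Step 1: z0 = 24 + 0i
Step 2: z0^2 = 24^2 - 0^2 + 0i
Step 3: real part = 576 - 0 = 576

576


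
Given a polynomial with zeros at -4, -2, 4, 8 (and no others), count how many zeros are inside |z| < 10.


Step 1: Check each root:
  z = -4: |-4| = 4 < 10
  z = -2: |-2| = 2 < 10
  z = 4: |4| = 4 < 10
  z = 8: |8| = 8 < 10
Step 2: Count = 4

4


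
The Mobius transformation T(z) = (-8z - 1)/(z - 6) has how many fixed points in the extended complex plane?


Step 1: Fixed points satisfy T(z) = z
Step 2: z^2 + 2z + 1 = 0
Step 3: Discriminant = 2^2 - 4*1*1 = 0
Step 4: Number of fixed points = 1

1


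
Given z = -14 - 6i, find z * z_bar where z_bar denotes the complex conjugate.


Step 1: conj(z) = -14 + 6i
Step 2: z * conj(z) = (-14)^2 + (-6)^2
Step 3: = 196 + 36 = 232

232


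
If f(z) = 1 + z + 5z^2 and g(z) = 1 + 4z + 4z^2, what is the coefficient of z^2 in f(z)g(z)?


Step 1: z^2 term in f*g comes from: (1)*(4z^2) + (z)*(4z) + (5z^2)*(1)
Step 2: = 4 + 4 + 5
Step 3: = 13

13


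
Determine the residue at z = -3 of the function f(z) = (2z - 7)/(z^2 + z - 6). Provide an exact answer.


Step 1: Q(z) = z^2 + z - 6 = (z + 3)(z - 2)
Step 2: Q'(z) = 2z + 1
Step 3: Q'(-3) = -5, P(-3) = -13
Step 4: Res = P(-3)/Q'(-3) = -13/(-5) = 13/5

13/5


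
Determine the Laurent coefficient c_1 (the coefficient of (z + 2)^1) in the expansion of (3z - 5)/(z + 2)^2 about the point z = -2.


Step 1: Write the numerator in powers of (z + 2): 3z - 5 = 3(z + 2) + (3*(-2) - 5) = 3(z + 2) - 11
Step 2: Divide by (z + 2)^2: f(z) = -11(z + 2)^(-2) + 3(z + 2)^(-1)
Step 3: This finite sum is the Laurent series of f about z = -2.
Step 4: Only the powers -2 and -1 appear, so the coefficient of (z + 2)^1 = 0

0


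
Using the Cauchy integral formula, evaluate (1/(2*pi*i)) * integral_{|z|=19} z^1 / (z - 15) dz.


Step 1: f(z) = z^1, a = 15 is inside |z| = 19
Step 2: By Cauchy integral formula: (1/(2pi*i)) * integral = f(a)
Step 3: f(15) = 15^1 = 15

15


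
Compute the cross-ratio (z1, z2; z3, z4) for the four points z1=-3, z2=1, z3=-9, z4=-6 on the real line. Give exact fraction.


Step 1: (z1-z3)(z2-z4) = 6 * 7 = 42
Step 2: (z1-z4)(z2-z3) = 3 * 10 = 30
Step 3: Cross-ratio = 42/30 = 7/5

7/5


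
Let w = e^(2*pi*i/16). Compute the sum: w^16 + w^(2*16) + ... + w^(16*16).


Step 1: The sum sum_{j=1}^{n} w^(k*j) equals n if n | k, else 0.
Step 2: Here n = 16, k = 16
Step 3: Does n divide k? 16 | 16 -> True
Step 4: Sum = 16

16


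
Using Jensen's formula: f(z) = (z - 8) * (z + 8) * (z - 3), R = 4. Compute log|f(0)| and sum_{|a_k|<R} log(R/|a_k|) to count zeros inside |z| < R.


Jensen's formula: (1/2pi)*integral log|f(Re^it)|dt = log|f(0)| + sum_{|a_k|<R} log(R/|a_k|)
Step 1: f(0) = (-8) * 8 * (-3) = 192
Step 2: log|f(0)| = log|8| + log|-8| + log|3| = 5.2575
Step 3: Zeros inside |z| < 4: 3
Step 4: Jensen sum = log(4/3) = 0.2877
Step 5: n(R) = number of terms in the Jensen sum = count of zeros inside |z| < 4 = 1

1


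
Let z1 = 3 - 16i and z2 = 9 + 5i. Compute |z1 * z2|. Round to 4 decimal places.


Step 1: |z1| = sqrt(3^2 + (-16)^2) = sqrt(265)
Step 2: |z2| = sqrt(9^2 + 5^2) = sqrt(106)
Step 3: |z1*z2| = |z1|*|z2| = sqrt(265) * sqrt(106) = sqrt(265 * 106) = sqrt(28090)
Step 4: = 167.6007

167.6007


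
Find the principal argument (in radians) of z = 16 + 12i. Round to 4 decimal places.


Step 1: z = 16 + 12i
Step 2: arg(z) = atan2(12, 16)
Step 3: arg(z) = 0.6435

0.6435


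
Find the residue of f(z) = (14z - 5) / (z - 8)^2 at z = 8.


Step 1: Pole of order 2 at z = 8
Step 2: Res = lim d/dz [(z - 8)^2 * f(z)] as z -> 8
Step 3: (z - 8)^2 * f(z) = 14z - 5
Step 4: d/dz[14z - 5] = 14

14


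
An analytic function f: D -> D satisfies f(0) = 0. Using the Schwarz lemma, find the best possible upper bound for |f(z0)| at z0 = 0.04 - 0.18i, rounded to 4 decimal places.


Step 1: Schwarz lemma: if f: D -> D is analytic with f(0) = 0, then |f(z)| <= |z| for all z in D, and this is sharp (f(z) = z).
Step 2: |z0|^2 = 0.04^2 + (-0.18)^2 = 0.034
Step 3: |z0| = sqrt(0.034) = 0.184391
Step 4: Best bound = |z0| = 0.1844

0.1844


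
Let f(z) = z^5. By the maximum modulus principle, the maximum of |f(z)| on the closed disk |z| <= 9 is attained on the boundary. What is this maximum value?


Step 1: On |z| = 9, |f(z)| = |z|^5 = 9^5
Step 2: By maximum modulus principle, maximum is on boundary.
Step 3: Maximum = 59049 = 59049

59049
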